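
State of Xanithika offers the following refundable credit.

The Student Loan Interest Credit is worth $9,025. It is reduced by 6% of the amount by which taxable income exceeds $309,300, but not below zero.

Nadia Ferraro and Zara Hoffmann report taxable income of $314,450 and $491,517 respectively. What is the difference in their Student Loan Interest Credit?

Nadia ($314,450): Student Loan Interest Credit: 6% of the $5,150 excess over $309,300 is $309; credit = $9,025 − $309 = $8,716.
Zara ($491,517): Student Loan Interest Credit: 6% of the $182,217 excess over $309,300 is $10,933.02 ≥ base, so the credit is $0.
Difference: |$8,716 − $0| = $8,716.

$8,716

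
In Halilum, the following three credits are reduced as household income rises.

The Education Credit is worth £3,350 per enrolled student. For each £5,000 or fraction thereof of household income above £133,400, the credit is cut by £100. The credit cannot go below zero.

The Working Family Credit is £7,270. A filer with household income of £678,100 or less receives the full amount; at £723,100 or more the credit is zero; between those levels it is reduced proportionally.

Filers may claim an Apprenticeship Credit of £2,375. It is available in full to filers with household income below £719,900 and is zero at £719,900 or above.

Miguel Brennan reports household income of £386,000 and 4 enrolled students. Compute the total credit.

£17,945

Education Credit: base = 4 × £3,350 = £13,400. income exceeds £133,400 by £252,600, which is 51 full-or-partial £5,000 increments; reduction = 51 × £100 = £5,100, leaving £8,300.
Working Family Credit: £386,000 is at or below the £678,100 threshold, so the full £7,270 applies.
Apprenticeship Credit: £386,000 is below the £719,900 cutoff, so the full £2,375 applies.
Total: £8,300 + £7,270 + £2,375 = £17,945.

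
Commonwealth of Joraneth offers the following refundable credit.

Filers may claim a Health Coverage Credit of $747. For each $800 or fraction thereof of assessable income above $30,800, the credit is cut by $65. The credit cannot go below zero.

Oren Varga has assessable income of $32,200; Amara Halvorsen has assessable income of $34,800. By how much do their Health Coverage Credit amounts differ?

Oren ($32,200): Health Coverage Credit: income exceeds $30,800 by $1,400, which is 2 full-or-partial $800 increments; reduction = 2 × $65 = $130, leaving $617.
Amara ($34,800): Health Coverage Credit: income exceeds $30,800 by $4,000, which is 5 full-or-partial $800 increments; reduction = 5 × $65 = $325, leaving $422.
Difference: |$617 − $422| = $195.

$195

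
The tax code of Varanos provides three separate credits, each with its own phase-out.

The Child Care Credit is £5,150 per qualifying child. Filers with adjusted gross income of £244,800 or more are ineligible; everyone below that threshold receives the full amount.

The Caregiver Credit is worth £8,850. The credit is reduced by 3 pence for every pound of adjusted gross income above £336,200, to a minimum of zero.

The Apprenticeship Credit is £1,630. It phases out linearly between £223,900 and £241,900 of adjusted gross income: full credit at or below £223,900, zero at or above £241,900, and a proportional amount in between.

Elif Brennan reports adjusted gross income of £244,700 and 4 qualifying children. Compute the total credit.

£29,450

Child Care Credit: base = 4 × £5,150 = £20,600. £244,700 is below the £244,800 cutoff, so the full £20,600 applies.
Caregiver Credit: £244,700 is at or below the £336,200 threshold, so the full £8,850 applies.
Apprenticeship Credit: £244,700 is at or above £241,900, so the credit is £0.
Total: £20,600 + £8,850 + £0 = £29,450.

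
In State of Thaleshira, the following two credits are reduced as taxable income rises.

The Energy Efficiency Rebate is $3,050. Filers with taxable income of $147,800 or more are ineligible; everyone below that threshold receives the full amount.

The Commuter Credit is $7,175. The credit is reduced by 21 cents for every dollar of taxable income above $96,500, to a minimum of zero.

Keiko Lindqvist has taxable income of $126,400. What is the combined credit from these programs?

$3,946

Energy Efficiency Rebate: $126,400 is below the $147,800 cutoff, so the full $3,050 applies.
Commuter Credit: 21% of the $29,900 excess over $96,500 is $6,279; credit = $7,175 − $6,279 = $896.
Total: $3,050 + $896 = $3,946.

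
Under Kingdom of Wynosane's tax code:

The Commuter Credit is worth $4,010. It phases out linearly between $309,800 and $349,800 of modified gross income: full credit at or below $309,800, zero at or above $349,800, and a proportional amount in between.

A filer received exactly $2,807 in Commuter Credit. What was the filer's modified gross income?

$2,807 is 2,807/4,010 of the full $4,010, so 1,203/4,010 of the $40,000 range has been used: income = $309,800 + $40,000 × 1,203/4,010 = $321,800.

$321,800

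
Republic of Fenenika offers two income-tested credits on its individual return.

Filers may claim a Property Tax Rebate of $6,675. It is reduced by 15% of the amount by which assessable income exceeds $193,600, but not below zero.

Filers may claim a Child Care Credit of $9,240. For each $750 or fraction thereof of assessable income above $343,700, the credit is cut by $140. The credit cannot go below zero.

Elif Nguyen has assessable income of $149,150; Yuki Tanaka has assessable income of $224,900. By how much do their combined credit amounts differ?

Elif ($149,150): Property Tax Rebate: $149,150 is at or below the $193,600 threshold, so the full $6,675 applies. Child Care Credit: $149,150 is at or below the $343,700 threshold, so the full $9,240 applies. total $6,675 + $9,240 = $15,915
Yuki ($224,900): Property Tax Rebate: 15% of the $31,300 excess over $193,600 is $4,695; credit = $6,675 − $4,695 = $1,980. Child Care Credit: $224,900 is at or below the $343,700 threshold, so the full $9,240 applies. total $1,980 + $9,240 = $11,220
Difference: |$15,915 − $11,220| = $4,695.

$4,695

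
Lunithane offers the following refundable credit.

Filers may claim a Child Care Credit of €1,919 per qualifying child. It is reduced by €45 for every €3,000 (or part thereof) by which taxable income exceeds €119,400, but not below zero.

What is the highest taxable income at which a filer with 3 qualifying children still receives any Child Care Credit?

€500,400

Full credit = 3 × €1,919 = €5,757.
After 127 increments the reduction is 127 × €45 = €5,715, leaving €42; one more increment wipes it out. Increment 127 ends at excess 127 × €3,000 = €381,000, so the highest qualifying income is €119,400 + €381,000 = €500,400.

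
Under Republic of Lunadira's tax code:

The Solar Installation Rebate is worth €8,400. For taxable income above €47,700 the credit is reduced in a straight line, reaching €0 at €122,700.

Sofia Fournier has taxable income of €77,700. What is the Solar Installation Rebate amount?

Solar Installation Rebate: €77,700 is €30,000 into a €75,000 phase-out range, leaving 45,000/75,000 of the credit: €8,400 × 45,000/75,000 = €5,040.

€5,040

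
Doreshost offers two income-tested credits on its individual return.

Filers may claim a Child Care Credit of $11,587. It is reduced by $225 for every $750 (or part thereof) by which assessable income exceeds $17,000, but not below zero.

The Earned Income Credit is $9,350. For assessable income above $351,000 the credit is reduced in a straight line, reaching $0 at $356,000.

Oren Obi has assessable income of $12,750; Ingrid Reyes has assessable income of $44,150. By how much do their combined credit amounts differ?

$8,325

Oren ($12,750): Child Care Credit: $12,750 is at or below the $17,000 threshold, so the full $11,587 applies. Earned Income Credit: $12,750 is at or below the $351,000 threshold, so the full $9,350 applies. total $11,587 + $9,350 = $20,937
Ingrid ($44,150): Child Care Credit: income exceeds $17,000 by $27,150, which is 37 full-or-partial $750 increments; reduction = 37 × $225 = $8,325, leaving $3,262. Earned Income Credit: $44,150 is at or below the $351,000 threshold, so the full $9,350 applies. total $3,262 + $9,350 = $12,612
Difference: |$20,937 − $12,612| = $8,325.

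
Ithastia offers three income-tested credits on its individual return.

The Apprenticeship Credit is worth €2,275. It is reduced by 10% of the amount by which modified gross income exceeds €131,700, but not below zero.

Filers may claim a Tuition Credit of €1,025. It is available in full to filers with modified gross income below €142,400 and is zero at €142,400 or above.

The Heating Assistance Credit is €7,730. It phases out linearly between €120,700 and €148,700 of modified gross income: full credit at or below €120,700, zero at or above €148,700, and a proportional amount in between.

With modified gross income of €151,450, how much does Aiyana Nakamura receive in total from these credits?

Apprenticeship Credit: 10% of the €19,750 excess over €131,700 is €1,975; credit = €2,275 − €1,975 = €300.
Tuition Credit: €151,450 meets or exceeds the €142,400 cutoff, so the credit is €0.
Heating Assistance Credit: €151,450 is at or above €148,700, so the credit is €0.
Total: €300 + €0 + €0 = €300.

€300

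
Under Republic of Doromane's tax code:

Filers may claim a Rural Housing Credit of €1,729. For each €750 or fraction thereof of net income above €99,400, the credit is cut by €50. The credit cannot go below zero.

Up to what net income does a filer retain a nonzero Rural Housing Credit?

After 34 increments the reduction is 34 × €50 = €1,700, leaving €29; one more increment wipes it out. Increment 34 ends at excess 34 × €750 = €25,500, so the highest qualifying income is €99,400 + €25,500 = €124,900.

€124,900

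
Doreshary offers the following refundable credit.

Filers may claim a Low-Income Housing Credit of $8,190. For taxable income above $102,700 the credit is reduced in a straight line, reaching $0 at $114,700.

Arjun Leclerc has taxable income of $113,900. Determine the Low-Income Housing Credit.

Low-Income Housing Credit: $113,900 is $11,200 into a $12,000 phase-out range, leaving 800/12,000 of the credit: $8,190 × 800/12,000 = $546.

$546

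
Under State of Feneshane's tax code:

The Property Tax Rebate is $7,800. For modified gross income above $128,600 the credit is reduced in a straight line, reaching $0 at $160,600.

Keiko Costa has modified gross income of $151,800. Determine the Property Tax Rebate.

$2,145

Property Tax Rebate: $151,800 is $23,200 into a $32,000 phase-out range, leaving 8,800/32,000 of the credit: $7,800 × 8,800/32,000 = $2,145.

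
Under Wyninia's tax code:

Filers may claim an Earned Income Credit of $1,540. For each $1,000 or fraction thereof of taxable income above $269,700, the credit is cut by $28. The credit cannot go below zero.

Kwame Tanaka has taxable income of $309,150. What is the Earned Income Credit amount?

$420

Earned Income Credit: income exceeds $269,700 by $39,450, which is 40 full-or-partial $1,000 increments; reduction = 40 × $28 = $1,120, leaving $420.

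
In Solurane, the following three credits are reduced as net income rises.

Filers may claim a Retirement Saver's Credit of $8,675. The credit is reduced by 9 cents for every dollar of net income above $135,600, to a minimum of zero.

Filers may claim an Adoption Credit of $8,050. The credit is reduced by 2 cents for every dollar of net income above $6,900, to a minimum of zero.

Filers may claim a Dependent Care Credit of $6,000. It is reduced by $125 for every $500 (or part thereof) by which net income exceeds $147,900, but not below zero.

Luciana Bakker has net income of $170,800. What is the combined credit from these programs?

Retirement Saver's Credit: 9% of the $35,200 excess over $135,600 is $3,168; credit = $8,675 − $3,168 = $5,507.
Adoption Credit: 2% of the $163,900 excess over $6,900 is $3,278; credit = $8,050 − $3,278 = $4,772.
Dependent Care Credit: income exceeds $147,900 by $22,900, which is 46 full-or-partial $500 increments; reduction = 46 × $125 = $5,750, leaving $250.
Total: $5,507 + $4,772 + $250 = $10,529.

$10,529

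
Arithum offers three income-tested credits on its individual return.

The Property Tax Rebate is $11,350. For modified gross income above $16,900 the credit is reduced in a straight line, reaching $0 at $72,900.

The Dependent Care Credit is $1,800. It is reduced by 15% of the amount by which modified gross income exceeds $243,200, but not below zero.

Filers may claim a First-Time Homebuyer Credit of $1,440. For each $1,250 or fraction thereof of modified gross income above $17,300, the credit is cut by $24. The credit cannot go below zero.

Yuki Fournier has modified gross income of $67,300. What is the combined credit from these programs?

$3,415

Property Tax Rebate: $67,300 is $50,400 into a $56,000 phase-out range, leaving 5,600/56,000 of the credit: $11,350 × 5,600/56,000 = $1,135.
Dependent Care Credit: $67,300 is at or below the $243,200 threshold, so the full $1,800 applies.
First-Time Homebuyer Credit: income exceeds $17,300 by $50,000, which is 40 full-or-partial $1,250 increments; reduction = 40 × $24 = $960, leaving $480.
Total: $1,135 + $1,800 + $480 = $3,415.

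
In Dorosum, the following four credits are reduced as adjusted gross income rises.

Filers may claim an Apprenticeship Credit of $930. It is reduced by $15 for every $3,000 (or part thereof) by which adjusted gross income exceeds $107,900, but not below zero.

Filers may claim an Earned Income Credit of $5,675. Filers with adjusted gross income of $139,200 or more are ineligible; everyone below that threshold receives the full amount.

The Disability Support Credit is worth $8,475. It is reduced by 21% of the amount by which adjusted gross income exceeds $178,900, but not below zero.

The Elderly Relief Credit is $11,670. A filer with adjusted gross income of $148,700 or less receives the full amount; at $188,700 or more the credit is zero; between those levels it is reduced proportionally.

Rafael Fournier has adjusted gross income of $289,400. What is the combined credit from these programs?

$15

Apprenticeship Credit: income exceeds $107,900 by $181,500, which is 61 full-or-partial $3,000 increments; reduction = 61 × $15 = $915, leaving $15.
Earned Income Credit: $289,400 meets or exceeds the $139,200 cutoff, so the credit is $0.
Disability Support Credit: 21% of the $110,500 excess over $178,900 is $23,205 ≥ base, so the credit is $0.
Elderly Relief Credit: $289,400 is at or above $188,700, so the credit is $0.
Total: $15 + $0 + $0 + $0 = $15.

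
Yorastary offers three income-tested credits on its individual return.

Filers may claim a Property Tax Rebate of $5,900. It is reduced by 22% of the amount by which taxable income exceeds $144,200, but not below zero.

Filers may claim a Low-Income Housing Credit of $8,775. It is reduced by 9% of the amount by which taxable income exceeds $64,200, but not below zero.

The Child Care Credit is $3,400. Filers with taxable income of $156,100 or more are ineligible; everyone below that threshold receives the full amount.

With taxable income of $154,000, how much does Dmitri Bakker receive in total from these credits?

$7,837

Property Tax Rebate: 22% of the $9,800 excess over $144,200 is $2,156; credit = $5,900 − $2,156 = $3,744.
Low-Income Housing Credit: 9% of the $89,800 excess over $64,200 is $8,082; credit = $8,775 − $8,082 = $693.
Child Care Credit: $154,000 is below the $156,100 cutoff, so the full $3,400 applies.
Total: $3,744 + $693 + $3,400 = $7,837.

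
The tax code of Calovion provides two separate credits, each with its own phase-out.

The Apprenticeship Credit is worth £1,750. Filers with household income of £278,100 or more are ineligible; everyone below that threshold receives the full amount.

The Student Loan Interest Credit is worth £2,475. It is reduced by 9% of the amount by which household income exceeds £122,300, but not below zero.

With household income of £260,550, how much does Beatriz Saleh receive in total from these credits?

£1,750

Apprenticeship Credit: £260,550 is below the £278,100 cutoff, so the full £1,750 applies.
Student Loan Interest Credit: 9% of the £138,250 excess over £122,300 is £12,442.50 ≥ base, so the credit is £0.
Total: £1,750 + £0 = £1,750.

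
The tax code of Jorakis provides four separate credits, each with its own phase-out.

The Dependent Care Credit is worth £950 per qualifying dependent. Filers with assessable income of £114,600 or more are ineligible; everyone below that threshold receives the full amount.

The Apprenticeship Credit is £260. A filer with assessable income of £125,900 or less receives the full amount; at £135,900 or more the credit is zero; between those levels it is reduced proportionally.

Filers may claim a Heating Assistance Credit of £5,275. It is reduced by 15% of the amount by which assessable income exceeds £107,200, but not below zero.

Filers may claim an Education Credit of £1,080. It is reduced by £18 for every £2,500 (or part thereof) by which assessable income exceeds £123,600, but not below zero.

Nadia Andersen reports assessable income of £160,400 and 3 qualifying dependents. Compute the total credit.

Dependent Care Credit: base = 3 × £950 = £2,850. £160,400 meets or exceeds the £114,600 cutoff, so the credit is £0.
Apprenticeship Credit: £160,400 is at or above £135,900, so the credit is £0.
Heating Assistance Credit: 15% of the £53,200 excess over £107,200 is £7,980 ≥ base, so the credit is £0.
Education Credit: income exceeds £123,600 by £36,800, which is 15 full-or-partial £2,500 increments; reduction = 15 × £18 = £270, leaving £810.
Total: £0 + £0 + £0 + £810 = £810.

£810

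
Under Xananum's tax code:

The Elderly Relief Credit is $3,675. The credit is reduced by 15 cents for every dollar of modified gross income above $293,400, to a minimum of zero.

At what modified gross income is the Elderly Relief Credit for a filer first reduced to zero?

$317,900

The credit falls by 15% of each dollar above $293,400, so it reaches zero when the excess is $3,675 / 15% = $24,500: income = $293,400 + $24,500 = $317,900.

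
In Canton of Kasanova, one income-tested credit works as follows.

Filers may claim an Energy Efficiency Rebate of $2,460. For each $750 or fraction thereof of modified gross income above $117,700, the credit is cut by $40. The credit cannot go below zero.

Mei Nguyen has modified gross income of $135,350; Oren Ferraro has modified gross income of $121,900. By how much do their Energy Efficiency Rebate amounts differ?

$720

Mei ($135,350): Energy Efficiency Rebate: income exceeds $117,700 by $17,650, which is 24 full-or-partial $750 increments; reduction = 24 × $40 = $960, leaving $1,500.
Oren ($121,900): Energy Efficiency Rebate: income exceeds $117,700 by $4,200, which is 6 full-or-partial $750 increments; reduction = 6 × $40 = $240, leaving $2,220.
Difference: |$1,500 − $2,220| = $720.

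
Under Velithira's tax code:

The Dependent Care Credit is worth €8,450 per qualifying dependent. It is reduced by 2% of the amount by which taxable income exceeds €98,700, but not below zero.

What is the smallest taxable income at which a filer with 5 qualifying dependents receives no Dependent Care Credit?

€2,211,200

Full credit = 5 × €8,450 = €42,250.
The credit falls by 2% of each euro above €98,700, so it reaches zero when the excess is €42,250 / 2% = €2,112,500: income = €98,700 + €2,112,500 = €2,211,200.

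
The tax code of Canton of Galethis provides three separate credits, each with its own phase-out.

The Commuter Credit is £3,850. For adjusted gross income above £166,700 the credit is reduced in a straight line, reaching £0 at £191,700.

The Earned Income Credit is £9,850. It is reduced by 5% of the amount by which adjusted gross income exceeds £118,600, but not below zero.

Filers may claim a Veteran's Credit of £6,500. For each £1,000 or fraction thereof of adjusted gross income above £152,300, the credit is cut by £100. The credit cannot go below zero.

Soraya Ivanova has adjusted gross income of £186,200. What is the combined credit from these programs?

Commuter Credit: £186,200 is £19,500 into a £25,000 phase-out range, leaving 5,500/25,000 of the credit: £3,850 × 5,500/25,000 = £847.
Earned Income Credit: 5% of the £67,600 excess over £118,600 is £3,380; credit = £9,850 − £3,380 = £6,470.
Veteran's Credit: income exceeds £152,300 by £33,900, which is 34 full-or-partial £1,000 increments; reduction = 34 × £100 = £3,400, leaving £3,100.
Total: £847 + £6,470 + £3,100 = £10,417.

£10,417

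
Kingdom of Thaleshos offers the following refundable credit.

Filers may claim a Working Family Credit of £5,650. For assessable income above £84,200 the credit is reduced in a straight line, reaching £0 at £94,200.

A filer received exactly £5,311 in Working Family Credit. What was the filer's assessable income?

£5,311 is 5,311/5,650 of the full £5,650, so 339/5,650 of the £10,000 range has been used: income = £84,200 + £10,000 × 339/5,650 = £84,800.

£84,800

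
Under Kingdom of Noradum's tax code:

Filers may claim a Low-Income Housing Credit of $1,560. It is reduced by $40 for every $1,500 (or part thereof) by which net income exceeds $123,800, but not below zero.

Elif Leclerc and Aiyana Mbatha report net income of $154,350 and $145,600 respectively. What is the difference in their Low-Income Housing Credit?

Elif ($154,350): Low-Income Housing Credit: income exceeds $123,800 by $30,550, which is 21 full-or-partial $1,500 increments; reduction = 21 × $40 = $840, leaving $720.
Aiyana ($145,600): Low-Income Housing Credit: income exceeds $123,800 by $21,800, which is 15 full-or-partial $1,500 increments; reduction = 15 × $40 = $600, leaving $960.
Difference: |$720 − $960| = $240.

$240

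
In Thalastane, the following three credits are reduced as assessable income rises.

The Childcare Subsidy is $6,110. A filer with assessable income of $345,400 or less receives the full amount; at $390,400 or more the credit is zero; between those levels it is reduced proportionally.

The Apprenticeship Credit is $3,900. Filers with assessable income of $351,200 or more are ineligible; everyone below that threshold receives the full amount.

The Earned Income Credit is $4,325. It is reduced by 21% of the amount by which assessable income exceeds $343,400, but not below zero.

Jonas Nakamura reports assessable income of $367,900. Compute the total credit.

$3,055

Childcare Subsidy: $367,900 is $22,500 into a $45,000 phase-out range, leaving 22,500/45,000 of the credit: $6,110 × 22,500/45,000 = $3,055.
Apprenticeship Credit: $367,900 meets or exceeds the $351,200 cutoff, so the credit is $0.
Earned Income Credit: 21% of the $24,500 excess over $343,400 is $5,145 ≥ base, so the credit is $0.
Total: $3,055 + $0 + $0 = $3,055.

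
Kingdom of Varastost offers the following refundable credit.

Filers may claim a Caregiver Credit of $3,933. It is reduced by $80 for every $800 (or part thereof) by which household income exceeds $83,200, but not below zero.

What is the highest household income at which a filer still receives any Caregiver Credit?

After 49 increments the reduction is 49 × $80 = $3,920, leaving $13; one more increment wipes it out. Increment 49 ends at excess 49 × $800 = $39,200, so the highest qualifying income is $83,200 + $39,200 = $122,400.

$122,400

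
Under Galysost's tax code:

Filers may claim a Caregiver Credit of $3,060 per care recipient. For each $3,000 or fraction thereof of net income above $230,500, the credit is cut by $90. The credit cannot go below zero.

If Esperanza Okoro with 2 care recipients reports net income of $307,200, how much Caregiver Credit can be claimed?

$3,780

Caregiver Credit: base = 2 × $3,060 = $6,120. income exceeds $230,500 by $76,700, which is 26 full-or-partial $3,000 increments; reduction = 26 × $90 = $2,340, leaving $3,780.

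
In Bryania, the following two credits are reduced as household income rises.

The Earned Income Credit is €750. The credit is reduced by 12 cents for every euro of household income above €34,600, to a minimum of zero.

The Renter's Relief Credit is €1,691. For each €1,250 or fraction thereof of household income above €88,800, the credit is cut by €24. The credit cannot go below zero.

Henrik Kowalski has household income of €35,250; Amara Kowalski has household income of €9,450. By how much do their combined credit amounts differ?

€78

Henrik (€35,250): Earned Income Credit: 12% of the €650 excess over €34,600 is €78; credit = €750 − €78 = €672. Renter's Relief Credit: €35,250 is at or below the €88,800 threshold, so the full €1,691 applies. total €672 + €1,691 = €2,363
Amara (€9,450): Earned Income Credit: €9,450 is at or below the €34,600 threshold, so the full €750 applies. Renter's Relief Credit: €9,450 is at or below the €88,800 threshold, so the full €1,691 applies. total €750 + €1,691 = €2,441
Difference: |€2,363 − €2,441| = €78.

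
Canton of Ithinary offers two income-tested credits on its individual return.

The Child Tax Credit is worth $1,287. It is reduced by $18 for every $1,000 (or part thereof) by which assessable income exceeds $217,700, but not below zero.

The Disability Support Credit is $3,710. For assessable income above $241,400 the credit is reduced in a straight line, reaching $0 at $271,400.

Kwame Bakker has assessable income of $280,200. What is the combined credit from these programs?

$153

Child Tax Credit: income exceeds $217,700 by $62,500, which is 63 full-or-partial $1,000 increments; reduction = 63 × $18 = $1,134, leaving $153.
Disability Support Credit: $280,200 is at or above $271,400, so the credit is $0.
Total: $153 + $0 = $153.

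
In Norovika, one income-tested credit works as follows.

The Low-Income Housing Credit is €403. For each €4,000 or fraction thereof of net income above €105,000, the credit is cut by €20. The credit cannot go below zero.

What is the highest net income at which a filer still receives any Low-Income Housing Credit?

€185,000

After 20 increments the reduction is 20 × €20 = €400, leaving €3; one more increment wipes it out. Increment 20 ends at excess 20 × €4,000 = €80,000, so the highest qualifying income is €105,000 + €80,000 = €185,000.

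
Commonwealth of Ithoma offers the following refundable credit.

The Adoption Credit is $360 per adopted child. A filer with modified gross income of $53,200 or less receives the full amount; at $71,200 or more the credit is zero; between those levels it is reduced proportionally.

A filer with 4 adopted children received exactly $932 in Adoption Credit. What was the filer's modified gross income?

Full credit = 4 × $360 = $1,440.
$932 is 932/1,440 of the full $1,440, so 508/1,440 of the $18,000 range has been used: income = $53,200 + $18,000 × 508/1,440 = $59,550.

$59,550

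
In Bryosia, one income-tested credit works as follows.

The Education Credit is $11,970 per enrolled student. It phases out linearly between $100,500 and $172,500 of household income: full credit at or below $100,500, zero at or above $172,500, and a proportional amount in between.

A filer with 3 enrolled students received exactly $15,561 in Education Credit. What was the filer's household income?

$141,300

Full credit = 3 × $11,970 = $35,910.
$15,561 is 15,561/35,910 of the full $35,910, so 20,349/35,910 of the $72,000 range has been used: income = $100,500 + $72,000 × 20,349/35,910 = $141,300.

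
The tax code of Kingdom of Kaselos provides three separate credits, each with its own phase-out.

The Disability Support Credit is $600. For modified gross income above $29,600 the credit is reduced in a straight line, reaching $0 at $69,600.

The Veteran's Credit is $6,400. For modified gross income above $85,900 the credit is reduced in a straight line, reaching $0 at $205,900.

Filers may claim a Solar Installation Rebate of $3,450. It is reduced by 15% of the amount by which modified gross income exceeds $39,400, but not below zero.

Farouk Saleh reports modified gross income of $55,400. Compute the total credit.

$7,663

Disability Support Credit: $55,400 is $25,800 into a $40,000 phase-out range, leaving 14,200/40,000 of the credit: $600 × 14,200/40,000 = $213.
Veteran's Credit: $55,400 is at or below the $85,900 threshold, so the full $6,400 applies.
Solar Installation Rebate: 15% of the $16,000 excess over $39,400 is $2,400; credit = $3,450 − $2,400 = $1,050.
Total: $213 + $6,400 + $1,050 = $7,663.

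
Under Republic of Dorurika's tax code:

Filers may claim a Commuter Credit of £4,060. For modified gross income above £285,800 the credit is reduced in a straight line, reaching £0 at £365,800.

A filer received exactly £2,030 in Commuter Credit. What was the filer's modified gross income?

£325,800

£2,030 is 2,030/4,060 of the full £4,060, so 2,030/4,060 of the £80,000 range has been used: income = £285,800 + £80,000 × 2,030/4,060 = £325,800.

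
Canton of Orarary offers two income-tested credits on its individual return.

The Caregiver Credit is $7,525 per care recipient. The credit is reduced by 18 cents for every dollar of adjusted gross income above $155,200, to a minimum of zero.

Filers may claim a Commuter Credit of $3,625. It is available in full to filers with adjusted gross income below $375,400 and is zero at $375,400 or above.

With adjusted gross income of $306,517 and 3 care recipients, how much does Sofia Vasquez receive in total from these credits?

$3,625

Caregiver Credit: base = 3 × $7,525 = $22,575. 18% of the $151,317 excess over $155,200 is $27,237.06 ≥ base, so the credit is $0.
Commuter Credit: $306,517 is below the $375,400 cutoff, so the full $3,625 applies.
Total: $0 + $3,625 = $3,625.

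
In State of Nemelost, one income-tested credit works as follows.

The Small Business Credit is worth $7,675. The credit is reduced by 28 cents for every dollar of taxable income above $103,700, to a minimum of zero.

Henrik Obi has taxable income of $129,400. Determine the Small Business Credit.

$479

Small Business Credit: 28% of the $25,700 excess over $103,700 is $7,196; credit = $7,675 − $7,196 = $479.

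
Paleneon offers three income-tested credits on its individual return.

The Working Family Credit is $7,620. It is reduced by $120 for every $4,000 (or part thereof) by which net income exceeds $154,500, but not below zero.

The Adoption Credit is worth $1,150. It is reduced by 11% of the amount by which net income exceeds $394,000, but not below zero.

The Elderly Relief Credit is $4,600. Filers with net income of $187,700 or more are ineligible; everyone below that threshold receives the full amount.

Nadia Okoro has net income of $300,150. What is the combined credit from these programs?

$4,330

Working Family Credit: income exceeds $154,500 by $145,650, which is 37 full-or-partial $4,000 increments; reduction = 37 × $120 = $4,440, leaving $3,180.
Adoption Credit: $300,150 is at or below the $394,000 threshold, so the full $1,150 applies.
Elderly Relief Credit: $300,150 meets or exceeds the $187,700 cutoff, so the credit is $0.
Total: $3,180 + $1,150 + $0 = $4,330.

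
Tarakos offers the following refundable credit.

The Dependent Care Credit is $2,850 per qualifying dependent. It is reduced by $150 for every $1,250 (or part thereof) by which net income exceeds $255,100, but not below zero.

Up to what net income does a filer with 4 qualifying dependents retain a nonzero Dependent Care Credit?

Full credit = 4 × $2,850 = $11,400.
After 75 increments the reduction is 75 × $150 = $11,250, leaving $150; one more increment wipes it out. Increment 75 ends at excess 75 × $1,250 = $93,750, so the highest qualifying income is $255,100 + $93,750 = $348,850.

$348,850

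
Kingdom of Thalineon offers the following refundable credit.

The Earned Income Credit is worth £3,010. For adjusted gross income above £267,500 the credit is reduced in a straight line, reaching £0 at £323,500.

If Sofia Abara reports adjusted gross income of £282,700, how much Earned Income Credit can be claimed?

Earned Income Credit: £282,700 is £15,200 into a £56,000 phase-out range, leaving 40,800/56,000 of the credit: £3,010 × 40,800/56,000 = £2,193.

£2,193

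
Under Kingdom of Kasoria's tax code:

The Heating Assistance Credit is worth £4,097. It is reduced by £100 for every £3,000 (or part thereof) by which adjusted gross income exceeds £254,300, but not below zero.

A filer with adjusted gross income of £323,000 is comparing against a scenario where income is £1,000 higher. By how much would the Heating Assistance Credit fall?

At £323,000 — income exceeds £254,300 by £68,700, which is 23 full-or-partial £3,000 increments; reduction = 23 × £100 = £2,300, leaving £1,797.
At £324,000 — income exceeds £254,300 by £69,700, which is 24 full-or-partial £3,000 increments; reduction = 24 × £100 = £2,400, leaving £1,697.
Lost: £1,797 − £1,697 = £100.

£100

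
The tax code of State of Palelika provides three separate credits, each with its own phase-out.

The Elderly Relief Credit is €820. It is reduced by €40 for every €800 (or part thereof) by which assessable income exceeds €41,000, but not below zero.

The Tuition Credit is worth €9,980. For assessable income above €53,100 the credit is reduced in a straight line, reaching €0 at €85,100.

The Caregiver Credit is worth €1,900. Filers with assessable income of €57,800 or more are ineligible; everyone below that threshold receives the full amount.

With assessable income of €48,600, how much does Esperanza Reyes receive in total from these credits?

€12,300

Elderly Relief Credit: income exceeds €41,000 by €7,600, which is 10 full-or-partial €800 increments; reduction = 10 × €40 = €400, leaving €420.
Tuition Credit: €48,600 is at or below the €53,100 threshold, so the full €9,980 applies.
Caregiver Credit: €48,600 is below the €57,800 cutoff, so the full €1,900 applies.
Total: €420 + €9,980 + €1,900 = €12,300.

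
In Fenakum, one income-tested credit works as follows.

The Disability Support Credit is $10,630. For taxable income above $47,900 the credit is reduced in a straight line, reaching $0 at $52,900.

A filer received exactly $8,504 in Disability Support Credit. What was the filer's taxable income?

$8,504 is 8,504/10,630 of the full $10,630, so 2,126/10,630 of the $5,000 range has been used: income = $47,900 + $5,000 × 2,126/10,630 = $48,900.

$48,900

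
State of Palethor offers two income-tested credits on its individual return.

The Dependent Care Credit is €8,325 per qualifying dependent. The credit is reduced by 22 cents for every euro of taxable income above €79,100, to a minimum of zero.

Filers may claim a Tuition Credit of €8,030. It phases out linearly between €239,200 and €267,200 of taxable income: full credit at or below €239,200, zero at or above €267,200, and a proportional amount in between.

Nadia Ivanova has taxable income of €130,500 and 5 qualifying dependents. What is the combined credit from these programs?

€38,347

Dependent Care Credit: base = 5 × €8,325 = €41,625. 22% of the €51,400 excess over €79,100 is €11,308; credit = €41,625 − €11,308 = €30,317.
Tuition Credit: €130,500 is at or below the €239,200 threshold, so the full €8,030 applies.
Total: €30,317 + €8,030 = €38,347.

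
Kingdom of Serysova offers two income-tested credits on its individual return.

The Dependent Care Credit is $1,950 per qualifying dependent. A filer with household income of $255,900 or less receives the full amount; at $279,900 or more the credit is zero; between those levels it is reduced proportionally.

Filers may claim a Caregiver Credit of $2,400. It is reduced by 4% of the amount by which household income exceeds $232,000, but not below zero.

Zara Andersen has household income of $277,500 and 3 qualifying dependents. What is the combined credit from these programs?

Dependent Care Credit: base = 3 × $1,950 = $5,850. $277,500 is $21,600 into a $24,000 phase-out range, leaving 2,400/24,000 of the credit: $5,850 × 2,400/24,000 = $585.
Caregiver Credit: 4% of the $45,500 excess over $232,000 is $1,820; credit = $2,400 − $1,820 = $580.
Total: $585 + $580 = $1,165.

$1,165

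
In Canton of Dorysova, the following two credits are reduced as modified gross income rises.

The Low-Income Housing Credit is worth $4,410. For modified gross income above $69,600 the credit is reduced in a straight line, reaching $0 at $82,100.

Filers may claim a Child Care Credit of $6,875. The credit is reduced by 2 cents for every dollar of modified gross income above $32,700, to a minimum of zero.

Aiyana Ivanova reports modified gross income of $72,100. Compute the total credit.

Low-Income Housing Credit: $72,100 is $2,500 into a $12,500 phase-out range, leaving 10,000/12,500 of the credit: $4,410 × 10,000/12,500 = $3,528.
Child Care Credit: 2% of the $39,400 excess over $32,700 is $788; credit = $6,875 − $788 = $6,087.
Total: $3,528 + $6,087 = $9,615.

$9,615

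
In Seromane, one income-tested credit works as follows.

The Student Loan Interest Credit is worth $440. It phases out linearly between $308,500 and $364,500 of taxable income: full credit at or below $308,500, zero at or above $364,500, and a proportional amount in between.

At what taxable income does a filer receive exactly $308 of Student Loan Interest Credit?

$325,300

$308 is 308/440 of the full $440, so 132/440 of the $56,000 range has been used: income = $308,500 + $56,000 × 132/440 = $325,300.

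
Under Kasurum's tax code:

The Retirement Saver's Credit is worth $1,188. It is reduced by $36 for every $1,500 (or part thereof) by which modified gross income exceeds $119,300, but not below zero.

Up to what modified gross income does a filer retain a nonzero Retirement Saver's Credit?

After 32 increments the reduction is 32 × $36 = $1,152, leaving $36; one more increment wipes it out. Increment 32 ends at excess 32 × $1,500 = $48,000, so the highest qualifying income is $119,300 + $48,000 = $167,300.

$167,300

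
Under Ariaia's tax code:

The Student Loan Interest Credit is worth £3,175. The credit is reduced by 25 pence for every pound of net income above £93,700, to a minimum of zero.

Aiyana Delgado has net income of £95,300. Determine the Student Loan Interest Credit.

Student Loan Interest Credit: 25% of the £1,600 excess over £93,700 is £400; credit = £3,175 − £400 = £2,775.

£2,775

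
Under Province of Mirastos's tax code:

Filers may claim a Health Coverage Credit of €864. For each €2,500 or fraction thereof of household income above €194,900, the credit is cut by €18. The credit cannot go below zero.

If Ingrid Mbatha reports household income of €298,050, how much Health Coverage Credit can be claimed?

Health Coverage Credit: income exceeds €194,900 by €103,150, which is 42 full-or-partial €2,500 increments; reduction = 42 × €18 = €756, leaving €108.

€108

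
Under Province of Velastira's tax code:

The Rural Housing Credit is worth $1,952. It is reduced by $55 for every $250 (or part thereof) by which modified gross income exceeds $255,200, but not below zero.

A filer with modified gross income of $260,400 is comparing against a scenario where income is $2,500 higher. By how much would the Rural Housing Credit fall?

$550

At $260,400 — income exceeds $255,200 by $5,200, which is 21 full-or-partial $250 increments; reduction = 21 × $55 = $1,155, leaving $797.
At $262,900 — income exceeds $255,200 by $7,700, which is 31 full-or-partial $250 increments; reduction = 31 × $55 = $1,705, leaving $247.
Lost: $797 − $247 = $550.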